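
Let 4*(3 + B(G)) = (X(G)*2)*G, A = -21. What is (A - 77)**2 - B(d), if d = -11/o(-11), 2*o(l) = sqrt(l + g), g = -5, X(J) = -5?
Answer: 9607 + 55*I/4 ≈ 9607.0 + 13.75*I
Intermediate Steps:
o(l) = sqrt(-5 + l)/2 (o(l) = sqrt(l - 5)/2 = sqrt(-5 + l)/2)
d = 11*I/2 (d = -11*2/sqrt(-5 - 11) = -11*(-I/2) = -(-11)*I/2 = 11*I/2 ≈ 5.5*I)
B(G) = -3 - 5*G/2 (B(G) = -3 + ((-5*2)*G)/4 = -3 + (-10*G)/4 = -3 - 5*G/2)
(A - 77)**2 - B(d) = (-21 - 77)**2 - (-3 - 55*I/4) = (-98)**2 - (-3 - 55*I/4) = 9604 + (3 + 55*I/4) = 9607 + 55*I/4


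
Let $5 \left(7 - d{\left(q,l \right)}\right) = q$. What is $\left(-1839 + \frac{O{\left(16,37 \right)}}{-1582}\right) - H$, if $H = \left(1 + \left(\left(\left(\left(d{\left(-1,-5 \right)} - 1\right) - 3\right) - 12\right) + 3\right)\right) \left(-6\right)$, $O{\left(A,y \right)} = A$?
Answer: $- \frac{7387189}{3955} \approx -1867.8$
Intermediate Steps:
$d{\left(q,l \right)} = 7 - \frac{q}{5}$
$H = \frac{144}{5}$ ($H = \left(1 + \left(\left(\left(\left(\left(7 - - \frac{1}{5}\right) - 1\right) - 3\right) - 12\right) + 3\right)\right) \left(-6\right) = \left(1 + \left(\left(\left(\left(\left(7 + \frac{1}{5}\right) - 1\right) - 3\right) - 12\right) + 3\right)\right) \left(-6\right) = \left(1 + \left(\left(\left(\left(\frac{36}{5} - 1\right) - 3\right) - 12\right) + 3\right)\right) \left(-6\right) = \left(1 + \left(\left(\left(\frac{31}{5} - 3\right) - 12\right) + 3\right)\right) \left(-6\right) = \left(1 + \left(\left(\frac{16}{5} - 12\right) + 3\right)\right) \left(-6\right) = \left(1 + \left(- \frac{44}{5} + 3\right)\right) \left(-6\right) = \left(1 - \frac{29}{5}\right) \left(-6\right) = \left(- \frac{24}{5}\right) \left(-6\right) = \frac{144}{5} \approx 28.8$)
$\left(-1839 + \frac{O{\left(16,37 \right)}}{-1582}\right) - H = \left(-1839 + \frac{16}{-1582}\right) - \frac{144}{5} = \left(-1839 + 16 \left(- \frac{1}{1582}\right)\right) - \frac{144}{5} = \left(-1839 - \frac{8}{791}\right) - \frac{144}{5} = - \frac{1454657}{791} - \frac{144}{5} = - \frac{7387189}{3955}$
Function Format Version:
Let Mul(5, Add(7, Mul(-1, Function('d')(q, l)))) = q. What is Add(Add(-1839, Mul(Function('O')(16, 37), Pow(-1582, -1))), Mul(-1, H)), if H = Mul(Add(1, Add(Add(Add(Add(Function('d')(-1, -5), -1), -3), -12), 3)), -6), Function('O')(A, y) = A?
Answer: Rational(-7387189, 3955) ≈ -1867.8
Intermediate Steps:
Function('d')(q, l) = Add(7, Mul(Rational(-1, 5), q))
H = Rational(144, 5) (H = Mul(Add(1, Add(Add(Add(Add(Add(7, Mul(Rational(-1, 5), -1)), -1), -3), -12), 3)), -6) = Mul(Add(1, Add(Add(Add(Add(Add(7, Rational(1, 5)), -1), -3), -12), 3)), -6) = Mul(Add(1, Add(Add(Add(Add(Rational(36, 5), -1), -3), -12), 3)), -6) = Mul(Add(1, Add(Add(Add(Rational(31, 5), -3), -12), 3)), -6) = Mul(Add(1, Add(Add(Rational(16, 5), -12), 3)), -6) = Mul(Add(1, Add(Rational(-44, 5), 3)), -6) = Mul(Add(1, Rational(-29, 5)), -6) = Mul(Rational(-24, 5), -6) = Rational(144, 5) ≈ 28.800)
Add(Add(-1839, Mul(Function('O')(16, 37), Pow(-1582, -1))), Mul(-1, H)) = Add(Add(-1839, Mul(16, Pow(-1582, -1))), Mul(-1, Rational(144, 5))) = Add(Add(-1839, Mul(16, Rational(-1, 1582))), Rational(-144, 5)) = Add(Add(-1839, Rational(-8, 791)), Rational(-144, 5)) = Add(Rational(-1454657, 791), Rational(-144, 5)) = Rational(-7387189, 3955)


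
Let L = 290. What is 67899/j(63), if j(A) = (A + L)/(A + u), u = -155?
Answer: -6246708/353 ≈ -17696.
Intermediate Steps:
j(A) = (290 + A)/(-155 + A) (j(A) = (A + 290)/(A - 155) = (290 + A)/(-155 + A))
67899/j(63) = 67899/(((290 + 63)/(-155 + 63))) = 67899/((353/(-92))) = 67899/((-1/92*353)) = 67899/(-353/92) = 67899*(-92/353) = -6246708/353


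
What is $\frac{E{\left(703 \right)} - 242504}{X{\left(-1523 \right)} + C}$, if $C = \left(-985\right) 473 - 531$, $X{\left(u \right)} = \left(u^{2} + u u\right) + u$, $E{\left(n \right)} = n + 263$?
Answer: $- \frac{241538}{4171099} \approx -0.057908$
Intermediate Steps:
$E{\left(n \right)} = 263 + n$
$X{\left(u \right)} = u + 2 u^{2}$ ($X{\left(u \right)} = \left(u^{2} + u^{2}\right) + u = 2 u^{2} + u = u + 2 u^{2}$)
$C = -466436$ ($C = -465905 - 531 = -466436$)
$\frac{E{\left(703 \right)} - 242504}{X{\left(-1523 \right)} + C} = \frac{\left(263 + 703\right) - 242504}{- 1523 \left(1 + 2 \left(-1523\right)\right) - 466436} = \frac{966 - 242504}{- 1523 \left(1 - 3046\right) - 466436} = - \frac{241538}{\left(-1523\right) \left(-3045\right) - 466436} = - \frac{241538}{4637535 - 466436} = - \frac{241538}{4171099}$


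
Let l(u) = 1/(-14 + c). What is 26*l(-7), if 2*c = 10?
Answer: -26/9 ≈ -2.8889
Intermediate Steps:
c = 5 (c = (½)*10 = 5)
l(u) = -⅑ (l(u) = 1/(-14 + 5) = 1/(-9) = -⅑)
26*l(-7) = 26*(-⅑) = -26/9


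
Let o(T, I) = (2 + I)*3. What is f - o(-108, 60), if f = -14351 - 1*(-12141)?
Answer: -2396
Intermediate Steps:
o(T, I) = 6 + 3*I
f = -2210 (f = -14351 + 12141 = -2210)
f - o(-108, 60) = -2210 - (6 + 3*60) = -2210 - (6 + 180) = -2210 - 1*186 = -2210 - 186 = -2396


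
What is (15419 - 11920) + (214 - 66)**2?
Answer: 25403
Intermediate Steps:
(15419 - 11920) + (214 - 66)**2 = 3499 + 148**2 = 3499 + 21904 = 25403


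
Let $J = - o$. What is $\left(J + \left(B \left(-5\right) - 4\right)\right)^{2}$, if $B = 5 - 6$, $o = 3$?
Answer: $4$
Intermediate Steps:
$B = -1$ ($B = 5 - 6 = -1$)
$J = -3$ ($J = \left(-1\right) 3 = -3$)
$\left(J + \left(B \left(-5\right) - 4\right)\right)^{2} = \left(-3 - -1\right)^{2} = \left(-3 + \left(5 - 4\right)\right)^{2} = \left(-3 + 1\right)^{2} = \left(-2\right)^{2} = 4$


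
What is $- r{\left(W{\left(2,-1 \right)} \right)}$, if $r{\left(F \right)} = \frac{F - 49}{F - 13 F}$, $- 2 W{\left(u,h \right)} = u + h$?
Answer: $\frac{33}{4} \approx 8.25$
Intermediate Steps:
$W{\left(u,h \right)} = - \frac{h}{2} - \frac{u}{2}$ ($W{\left(u,h \right)} = - \frac{u + h}{2} = - \frac{h + u}{2} = - \frac{h}{2} - \frac{u}{2}$)
$r{\left(F \right)} = - \frac{-49 + F}{12 F}$ ($r{\left(F \right)} = \frac{-49 + F}{\left(-12\right) F} = \left(-49 + F\right) \left(- \frac{1}{12 F}\right) = - \frac{-49 + F}{12 F}$)
$- r{\left(W{\left(2,-1 \right)} \right)} = - \frac{49 - \left(\left(- \frac{1}{2}\right) \left(-1\right) - 1\right)}{12 \left(\left(- \frac{1}{2}\right) \left(-1\right) - 1\right)} = - \frac{49 - \left(\frac{1}{2} - 1\right)}{12 \left(\frac{1}{2} - 1\right)} = - \frac{49 - - \frac{1}{2}}{12 \left(- \frac{1}{2}\right)} = - \frac{\left(-2\right) \left(49 + \frac{1}{2}\right)}{12} = - \frac{\left(-2\right) 99}{12 \cdot 2} = \left(-1\right) \left(- \frac{33}{4}\right) = \frac{33}{4}$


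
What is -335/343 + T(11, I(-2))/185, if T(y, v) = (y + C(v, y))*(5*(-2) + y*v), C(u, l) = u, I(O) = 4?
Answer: 22591/12691 ≈ 1.7801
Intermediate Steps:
T(y, v) = (-10 + v*y)*(v + y) (T(y, v) = (y + v)*(5*(-2) + y*v) = (v + y)*(-10 + v*y) = (-10 + v*y)*(v + y))
-335/343 + T(11, I(-2))/185 = -335/343 + (-10*4 - 10*11 + 4*11² + 11*4²)/185 = -335*1/343 + (-40 - 110 + 4*121 + 11*16)*(1/185) = -335/343 + (-40 - 110 + 484 + 176)*(1/185) = -335/343 + 510*(1/185) = -335/343 + 102/37 = 22591/12691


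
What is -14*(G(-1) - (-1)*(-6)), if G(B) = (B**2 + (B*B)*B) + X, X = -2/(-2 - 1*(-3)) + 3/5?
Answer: 518/5 ≈ 103.60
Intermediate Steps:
X = -7/5 (X = -2/(-2 + 3) + 3*(1/5) = -2/1 + 3/5 = -2*1 + 3/5 = -2 + 3/5 = -7/5 ≈ -1.4000)
G(B) = -7/5 + B**2 + B**3 (G(B) = (B**2 + (B*B)*B) - 7/5 = (B**2 + B**2*B) - 7/5 = (B**2 + B**3) - 7/5 = -7/5 + B**2 + B**3)
-14*(G(-1) - (-1)*(-6)) = -14*((-7/5 + (-1)**2 + (-1)**3) - (-1)*(-6)) = -14*((-7/5 + 1 - 1) - 1*6) = -14*(-7/5 - 6) = -14*(-37/5) = 518/5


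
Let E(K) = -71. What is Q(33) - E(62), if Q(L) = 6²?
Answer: 107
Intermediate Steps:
Q(L) = 36
Q(33) - E(62) = 36 - 1*(-71) = 36 + 71 = 107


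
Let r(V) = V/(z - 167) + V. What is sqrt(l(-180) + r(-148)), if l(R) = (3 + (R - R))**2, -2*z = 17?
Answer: I*sqrt(1891227)/117 ≈ 11.754*I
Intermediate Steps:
z = -17/2 (z = -1/2*17 = -17/2 ≈ -8.5000)
r(V) = 349*V/351 (r(V) = V/(-17/2 - 167) + V = V/(-351/2) + V = -2*V/351 + V = 349*V/351)
l(R) = 9 (l(R) = (3 + 0)**2 = 3**2 = 9)
sqrt(l(-180) + r(-148)) = sqrt(9 + (349/351)*(-148)) = sqrt(9 - 51652/351) = sqrt(-48493/351) = I*sqrt(1891227)/117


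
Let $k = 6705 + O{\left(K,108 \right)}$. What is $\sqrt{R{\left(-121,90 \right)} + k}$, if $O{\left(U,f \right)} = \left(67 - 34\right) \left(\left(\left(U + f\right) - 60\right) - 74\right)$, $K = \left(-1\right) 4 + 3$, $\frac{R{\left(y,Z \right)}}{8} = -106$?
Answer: $\sqrt{4966} \approx 70.47$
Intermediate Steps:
$R{\left(y,Z \right)} = -848$ ($R{\left(y,Z \right)} = 8 \left(-106\right) = -848$)
$K = -1$ ($K = -4 + 3 = -1$)
$O{\left(U,f \right)} = -4422 + 33 U + 33 f$ ($O{\left(U,f \right)} = 33 \left(\left(-60 + U + f\right) - 74\right) = 33 \left(-134 + U + f\right) = -4422 + 33 U + 33 f$)
$k = 5814$ ($k = 6705 + \left(-4422 + 33 \left(-1\right) + 33 \cdot 108\right) = 6705 - 891 = 5814$)
$\sqrt{R{\left(-121,90 \right)} + k} = \sqrt{-848 + 5814} = \sqrt{4966}$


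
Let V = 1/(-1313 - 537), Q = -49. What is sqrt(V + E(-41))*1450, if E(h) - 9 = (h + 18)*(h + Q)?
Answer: 145*sqrt(284615026)/37 ≈ 66114.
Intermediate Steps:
V = -1/1850 (V = 1/(-1850) = -1/1850 ≈ -0.00054054)
E(h) = 9 + (-49 + h)*(18 + h) (E(h) = 9 + (h + 18)*(h - 49) = 9 + (18 + h)*(-49 + h) = 9 + (-49 + h)*(18 + h))
sqrt(V + E(-41))*1450 = sqrt(-1/1850 + (-873 + (-41)**2 - 31*(-41)))*1450 = sqrt(-1/1850 + (-873 + 1681 + 1271))*1450 = sqrt(-1/1850 + 2079)*1450 = sqrt(3846149/1850)*1450 = (sqrt(284615026)/370)*1450 = 145*sqrt(284615026)/37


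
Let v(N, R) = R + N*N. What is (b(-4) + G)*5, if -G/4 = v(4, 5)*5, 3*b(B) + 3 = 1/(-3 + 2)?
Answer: -6320/3 ≈ -2106.7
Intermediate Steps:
v(N, R) = R + N**2
b(B) = -4/3 (b(B) = -1 + 1/(3*(-3 + 2)) = -1 + (1/3)/(-1) = -1 + (1/3)*(-1) = -1 - 1/3 = -4/3)
G = -420 (G = -4*(5 + 4**2)*5 = -4*(5 + 16)*5 = -84*5 = -4*105 = -420)
(b(-4) + G)*5 = (-4/3 - 420)*5 = -1264/3*5 = -6320/3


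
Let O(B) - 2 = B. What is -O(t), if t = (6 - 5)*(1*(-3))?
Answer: 1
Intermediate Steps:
t = -3 (t = 1*(-3) = -3)
O(B) = 2 + B
-O(t) = -(2 - 3) = -1*(-1) = 1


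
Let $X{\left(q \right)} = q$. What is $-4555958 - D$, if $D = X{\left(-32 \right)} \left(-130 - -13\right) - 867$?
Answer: $-4558835$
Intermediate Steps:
$D = 2877$ ($D = - 32 \left(-130 - -13\right) - 867 = - 32 \left(-130 + 13\right) - 867 = \left(-32\right) \left(-117\right) - 867 = 3744 - 867 = 2877$)
$-4555958 - D = -4555958 - 2877 = -4558835$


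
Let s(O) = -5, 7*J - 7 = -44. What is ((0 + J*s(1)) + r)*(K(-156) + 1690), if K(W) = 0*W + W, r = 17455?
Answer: 187715580/7 ≈ 2.6817e+7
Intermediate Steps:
J = -37/7 (J = 1 + (⅐)*(-44) = 1 - 44/7 = -37/7 ≈ -5.2857)
K(W) = W (K(W) = 0 + W = W)
((0 + J*s(1)) + r)*(K(-156) + 1690) = ((0 - 37/7*(-5)) + 17455)*(-156 + 1690) = ((0 + 185/7) + 17455)*1534 = (185/7 + 17455)*1534 = (122370/7)*1534 = 187715580/7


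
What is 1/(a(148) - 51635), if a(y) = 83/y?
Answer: -148/7641897 ≈ -1.9367e-5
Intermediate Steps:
1/(a(148) - 51635) = 1/(83/148 - 51635) = 1/(-7641897/148) = -148/7641897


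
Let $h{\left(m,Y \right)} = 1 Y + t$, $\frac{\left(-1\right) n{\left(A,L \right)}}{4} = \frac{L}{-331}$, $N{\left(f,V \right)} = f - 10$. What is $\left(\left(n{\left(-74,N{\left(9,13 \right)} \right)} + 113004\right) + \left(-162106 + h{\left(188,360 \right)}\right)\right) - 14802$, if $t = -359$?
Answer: $- \frac{21151897}{331} \approx -63903.0$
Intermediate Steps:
$N{\left(f,V \right)} = -10 + f$ ($N{\left(f,V \right)} = f - 10 = -10 + f$)
$n{\left(A,L \right)} = \frac{4 L}{331}$ ($n{\left(A,L \right)} = - 4 \frac{L}{-331} = - 4 L \left(- \frac{1}{331}\right) = - 4 \left(- \frac{L}{331}\right) = \frac{4 L}{331}$)
$h{\left(m,Y \right)} = -359 + Y$ ($h{\left(m,Y \right)} = 1 Y - 359 = Y - 359 = -359 + Y$)
$\left(\left(n{\left(-74,N{\left(9,13 \right)} \right)} + 113004\right) + \left(-162106 + h{\left(188,360 \right)}\right)\right) - 14802 = \left(\left(\frac{4 \left(-10 + 9\right)}{331} + 113004\right) + \left(-162106 + \left(-359 + 360\right)\right)\right) - 14802 = \left(\left(\frac{4}{331} \left(-1\right) + 113004\right) + \left(-162106 + 1\right)\right) - 14802 = \left(\left(- \frac{4}{331} + 113004\right) - 162105\right) - 14802 = \left(\frac{37404320}{331} - 162105\right) - 14802 = - \frac{16252435}{331} - 14802 = - \frac{21151897}{331}$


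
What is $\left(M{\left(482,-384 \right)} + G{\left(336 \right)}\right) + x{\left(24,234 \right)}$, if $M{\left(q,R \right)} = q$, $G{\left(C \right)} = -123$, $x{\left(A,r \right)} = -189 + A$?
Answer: $194$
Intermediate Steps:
$\left(M{\left(482,-384 \right)} + G{\left(336 \right)}\right) + x{\left(24,234 \right)} = \left(482 - 123\right) + \left(-189 + 24\right) = 359 - 165 = 194$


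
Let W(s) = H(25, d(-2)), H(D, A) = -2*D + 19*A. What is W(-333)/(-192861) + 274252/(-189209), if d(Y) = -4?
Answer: -5874297182/4054559661 ≈ -1.4488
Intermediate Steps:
W(s) = -126 (W(s) = -2*25 + 19*(-4) = -50 - 76 = -126)
W(-333)/(-192861) + 274252/(-189209) = -126/(-192861) + 274252/(-189209) = -126*(-1/192861) + 274252*(-1/189209) = 14/21429 - 274252/189209 = -5874297182/4054559661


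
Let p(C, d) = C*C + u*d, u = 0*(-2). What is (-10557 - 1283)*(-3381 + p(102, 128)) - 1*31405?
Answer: -83183725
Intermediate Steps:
u = 0
p(C, d) = C**2 (p(C, d) = C*C + 0*d = C**2 + 0 = C**2)
(-10557 - 1283)*(-3381 + p(102, 128)) - 1*31405 = (-10557 - 1283)*(-3381 + 102**2) - 1*31405 = -11840*(-3381 + 10404) - 31405 = -11840*7023 - 31405 = -83152320 - 31405 = -83183725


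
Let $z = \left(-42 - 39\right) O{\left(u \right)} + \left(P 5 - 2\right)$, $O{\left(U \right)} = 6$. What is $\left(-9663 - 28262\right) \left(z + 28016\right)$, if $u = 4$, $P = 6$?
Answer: $-1045137150$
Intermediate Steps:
$z = -458$ ($z = \left(-42 - 39\right) 6 + \left(6 \cdot 5 - 2\right) = \left(-42 - 39\right) 6 + \left(30 - 2\right) = \left(-81\right) 6 + 28 = -486 + 28 = -458$)
$\left(-9663 - 28262\right) \left(z + 28016\right) = \left(-9663 - 28262\right) \left(-458 + 28016\right) = \left(-37925\right) 27558 = -1045137150$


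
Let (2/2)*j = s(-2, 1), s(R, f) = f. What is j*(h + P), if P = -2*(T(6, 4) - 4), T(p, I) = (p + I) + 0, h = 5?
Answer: -7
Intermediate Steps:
j = 1
T(p, I) = I + p (T(p, I) = (I + p) + 0 = I + p)
P = -12 (P = -2*((4 + 6) - 4) = -2*(10 - 4) = -2*6 = -12)
j*(h + P) = 1*(5 - 12) = 1*(-7) = -7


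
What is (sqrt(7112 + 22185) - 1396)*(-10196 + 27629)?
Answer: -24336468 + 17433*sqrt(29297) ≈ -2.1353e+7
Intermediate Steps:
(sqrt(7112 + 22185) - 1396)*(-10196 + 27629) = (sqrt(29297) - 1396)*17433 = (-1396 + sqrt(29297))*17433 = -24336468 + 17433*sqrt(29297)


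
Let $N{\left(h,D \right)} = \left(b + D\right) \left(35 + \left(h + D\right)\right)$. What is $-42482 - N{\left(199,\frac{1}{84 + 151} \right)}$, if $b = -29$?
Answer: $- \frac{1971359776}{55225} \approx -35697.0$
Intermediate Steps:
$N{\left(h,D \right)} = \left(-29 + D\right) \left(35 + D + h\right)$ ($N{\left(h,D \right)} = \left(-29 + D\right) \left(35 + \left(h + D\right)\right) = \left(-29 + D\right) \left(35 + \left(D + h\right)\right) = \left(-29 + D\right) \left(35 + D + h\right)$)
$-42482 - N{\left(199,\frac{1}{84 + 151} \right)} = -42482 - \left(-1015 + \left(\frac{1}{84 + 151}\right)^{2} - 5771 + \frac{6}{84 + 151} + \frac{1}{84 + 151} \cdot 199\right) = -42482 - \left(-1015 + \left(\frac{1}{235}\right)^{2} - 5771 + \frac{6}{235} + \frac{1}{235} \cdot 199\right) = -42482 - \left(-1015 + \left(\frac{1}{235}\right)^{2} - 5771 + 6 \cdot \frac{1}{235} + \frac{1}{235} \cdot 199\right) = -42482 - \left(-1015 + \frac{1}{55225} - 5771 + \frac{6}{235} + \frac{199}{235}\right) = -42482 - - \frac{374708674}{55225} = -42482 + \frac{374708674}{55225} = - \frac{1971359776}{55225}$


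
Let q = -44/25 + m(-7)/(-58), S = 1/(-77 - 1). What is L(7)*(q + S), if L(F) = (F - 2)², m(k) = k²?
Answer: -74014/1131 ≈ -65.441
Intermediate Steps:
L(F) = (-2 + F)²
S = -1/78 (S = 1/(-78) = -1/78 ≈ -0.012821)
q = -3777/1450 (q = -44/25 + (-7)²/(-58) = -44*1/25 + 49*(-1/58) = -44/25 - 49/58 = -3777/1450 ≈ -2.6048)
L(7)*(q + S) = (-2 + 7)²*(-3777/1450 - 1/78) = 5²*(-74014/28275) = 25*(-74014/28275) = -74014/1131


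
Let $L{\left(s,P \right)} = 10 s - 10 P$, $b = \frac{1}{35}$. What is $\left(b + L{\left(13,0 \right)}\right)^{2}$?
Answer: $\frac{20711601}{1225} \approx 16907.0$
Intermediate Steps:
$b = \frac{1}{35} \approx 0.028571$
$L{\left(s,P \right)} = - 10 P + 10 s$
$\left(b + L{\left(13,0 \right)}\right)^{2} = \left(\frac{1}{35} + \left(\left(-10\right) 0 + 10 \cdot 13\right)\right)^{2} = \left(\frac{1}{35} + \left(0 + 130\right)\right)^{2} = \left(\frac{1}{35} + 130\right)^{2} = \left(\frac{4551}{35}\right)^{2} = \frac{20711601}{1225}$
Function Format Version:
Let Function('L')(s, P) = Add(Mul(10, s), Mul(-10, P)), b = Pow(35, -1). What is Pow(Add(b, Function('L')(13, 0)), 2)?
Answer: Rational(20711601, 1225) ≈ 16907.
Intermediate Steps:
b = Rational(1, 35) ≈ 0.028571
Function('L')(s, P) = Add(Mul(-10, P), Mul(10, s))
Pow(Add(b, Function('L')(13, 0)), 2) = Pow(Add(Rational(1, 35), Add(Mul(-10, 0), Mul(10, 13))), 2) = Pow(Add(Rational(1, 35), Add(0, 130)), 2) = Pow(Add(Rational(1, 35), 130), 2) = Pow(Rational(4551, 35), 2) = Rational(20711601, 1225)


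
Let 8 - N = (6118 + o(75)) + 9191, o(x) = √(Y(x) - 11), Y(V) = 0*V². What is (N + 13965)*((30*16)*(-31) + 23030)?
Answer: -10888400 - 8150*I*√11 ≈ -1.0888e+7 - 27031.0*I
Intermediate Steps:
Y(V) = 0
o(x) = I*√11 (o(x) = √(0 - 11) = √(-11) = I*√11)
N = -15301 - I*√11 (N = 8 - ((6118 + I*√11) + 9191) = 8 - (15309 + I*√11) = 8 + (-15309 - I*√11) = -15301 - I*√11 ≈ -15301.0 - 3.3166*I)
(N + 13965)*((30*16)*(-31) + 23030) = ((-15301 - I*√11) + 13965)*((30*16)*(-31) + 23030) = (-1336 - I*√11)*(480*(-31) + 23030) = (-1336 - I*√11)*(-14880 + 23030) = (-1336 - I*√11)*8150 = -10888400 - 8150*I*√11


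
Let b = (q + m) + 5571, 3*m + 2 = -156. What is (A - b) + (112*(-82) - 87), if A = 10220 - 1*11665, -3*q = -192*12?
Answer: -51007/3 ≈ -17002.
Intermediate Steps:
m = -158/3 (m = -⅔ + (⅓)*(-156) = -⅔ - 52 = -158/3 ≈ -52.667)
q = 768 (q = -(-64)*12 = -⅓*(-2304) = 768)
A = -1445 (A = 10220 - 11665 = -1445)
b = 18859/3 (b = (768 - 158/3) + 5571 = 2146/3 + 5571 = 18859/3 ≈ 6286.3)
(A - b) + (112*(-82) - 87) = (-1445 - 1*18859/3) + (112*(-82) - 87) = (-1445 - 18859/3) + (-9184 - 87) = -23194/3 - 9271 = -51007/3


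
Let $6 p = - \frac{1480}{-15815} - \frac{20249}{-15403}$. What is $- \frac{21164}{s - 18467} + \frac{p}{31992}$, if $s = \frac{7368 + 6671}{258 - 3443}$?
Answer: $\frac{1129725469950858065}{985989713758984944} \approx 1.1458$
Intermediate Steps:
$s = - \frac{14039}{3185}$ ($s = \frac{14039}{-3185} = 14039 \left(- \frac{1}{3185}\right) = - \frac{14039}{3185} \approx -4.4079$)
$p = \frac{68606875}{292318134}$ ($p = \frac{- \frac{1480}{-15815} - \frac{20249}{-15403}}{6} = \frac{\left(-1480\right) \left(- \frac{1}{15815}\right) - - \frac{20249}{15403}}{6} = \frac{\frac{296}{3163} + \frac{20249}{15403}}{6} = \frac{1}{6} \cdot \frac{68606875}{48719689} = \frac{68606875}{292318134} \approx 0.2347$)
$- \frac{21164}{s - 18467} + \frac{p}{31992} = - \frac{21164}{- \frac{14039}{3185} - 18467} + \frac{68606875}{292318134 \cdot 31992} = - \frac{21164}{- \frac{58831434}{3185}} + \frac{68606875}{292318134} \cdot \frac{1}{31992} = \left(-21164\right) \left(- \frac{3185}{58831434}\right) + \frac{2213125}{301672314288} = \frac{33703670}{29415717} + \frac{2213125}{301672314288} = \frac{1129725469950858065}{985989713758984944}$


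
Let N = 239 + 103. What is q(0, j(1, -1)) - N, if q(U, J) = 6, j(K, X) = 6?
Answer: -336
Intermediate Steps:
N = 342
q(0, j(1, -1)) - N = 6 - 1*342 = 6 - 342 = -336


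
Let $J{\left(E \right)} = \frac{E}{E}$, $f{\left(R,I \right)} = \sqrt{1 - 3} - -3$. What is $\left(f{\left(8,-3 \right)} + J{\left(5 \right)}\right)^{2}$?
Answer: $\left(4 + i \sqrt{2}\right)^{2} \approx 14.0 + 11.314 i$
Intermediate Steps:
$f{\left(R,I \right)} = 3 + i \sqrt{2}$ ($f{\left(R,I \right)} = \sqrt{-2} + 3 = i \sqrt{2} + 3 = 3 + i \sqrt{2}$)
$J{\left(E \right)} = 1$
$\left(f{\left(8,-3 \right)} + J{\left(5 \right)}\right)^{2} = \left(\left(3 + i \sqrt{2}\right) + 1\right)^{2} = \left(4 + i \sqrt{2}\right)^{2}$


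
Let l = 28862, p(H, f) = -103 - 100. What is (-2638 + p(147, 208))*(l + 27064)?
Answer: -158885766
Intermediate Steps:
p(H, f) = -203
(-2638 + p(147, 208))*(l + 27064) = (-2638 - 203)*(28862 + 27064) = -2841*55926 = -158885766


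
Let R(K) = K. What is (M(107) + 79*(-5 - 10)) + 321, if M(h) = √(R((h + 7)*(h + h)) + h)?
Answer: -864 + √24503 ≈ -707.47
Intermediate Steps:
M(h) = √(h + 2*h*(7 + h)) (M(h) = √((h + 7)*(h + h) + h) = √((7 + h)*(2*h) + h) = √(2*h*(7 + h) + h) = √(h + 2*h*(7 + h)))
(M(107) + 79*(-5 - 10)) + 321 = (√(107*(15 + 2*107)) + 79*(-5 - 10)) + 321 = (√(107*(15 + 214)) + 79*(-15)) + 321 = (√(107*229) - 1185) + 321 = (√24503 - 1185) + 321 = (-1185 + √24503) + 321 = -864 + √24503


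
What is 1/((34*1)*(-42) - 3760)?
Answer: -1/5188 ≈ -0.00019275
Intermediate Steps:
1/((34*1)*(-42) - 3760) = 1/(34*(-42) - 3760) = 1/(-1428 - 3760) = 1/(-5188) = -1/5188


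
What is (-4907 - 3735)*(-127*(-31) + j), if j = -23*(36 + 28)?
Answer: -21302530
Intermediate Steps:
j = -1472 (j = -23*64 = -1472)
(-4907 - 3735)*(-127*(-31) + j) = (-4907 - 3735)*(-127*(-31) - 1472) = -8642*(3937 - 1472) = -8642*2465 = -21302530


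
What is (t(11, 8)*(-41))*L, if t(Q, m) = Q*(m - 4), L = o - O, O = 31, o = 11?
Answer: 36080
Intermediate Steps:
L = -20 (L = 11 - 1*31 = 11 - 31 = -20)
t(Q, m) = Q*(-4 + m)
(t(11, 8)*(-41))*L = ((11*(-4 + 8))*(-41))*(-20) = ((11*4)*(-41))*(-20) = (44*(-41))*(-20) = -1804*(-20) = 36080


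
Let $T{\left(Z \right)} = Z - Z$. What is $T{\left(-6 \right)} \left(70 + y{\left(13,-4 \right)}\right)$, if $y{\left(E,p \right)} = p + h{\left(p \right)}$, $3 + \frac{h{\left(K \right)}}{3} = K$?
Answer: $0$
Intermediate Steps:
$T{\left(Z \right)} = 0$
$h{\left(K \right)} = -9 + 3 K$
$y{\left(E,p \right)} = -9 + 4 p$ ($y{\left(E,p \right)} = p + \left(-9 + 3 p\right) = -9 + 4 p$)
$T{\left(-6 \right)} \left(70 + y{\left(13,-4 \right)}\right) = 0 \left(70 + \left(-9 + 4 \left(-4\right)\right)\right) = 0 \left(70 - 25\right) = 0 \cdot 45 = 0$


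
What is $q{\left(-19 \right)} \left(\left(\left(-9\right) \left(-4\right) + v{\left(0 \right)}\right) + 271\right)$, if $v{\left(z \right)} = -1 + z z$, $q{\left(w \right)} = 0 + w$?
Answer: $-5814$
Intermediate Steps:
$q{\left(w \right)} = w$
$v{\left(z \right)} = -1 + z^{2}$
$q{\left(-19 \right)} \left(\left(\left(-9\right) \left(-4\right) + v{\left(0 \right)}\right) + 271\right) = - 19 \left(\left(\left(-9\right) \left(-4\right) - \left(1 - 0^{2}\right)\right) + 271\right) = - 19 \left(\left(36 + \left(-1 + 0\right)\right) + 271\right) = - 19 \left(\left(36 - 1\right) + 271\right) = - 19 \left(35 + 271\right) = \left(-19\right) 306 = -5814$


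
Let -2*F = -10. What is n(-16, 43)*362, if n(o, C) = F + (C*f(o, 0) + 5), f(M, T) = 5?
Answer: 81450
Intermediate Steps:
F = 5 (F = -½*(-10) = 5)
n(o, C) = 10 + 5*C (n(o, C) = 5 + (C*5 + 5) = 5 + (5*C + 5) = 5 + (5 + 5*C) = 10 + 5*C)
n(-16, 43)*362 = (10 + 5*43)*362 = (10 + 215)*362 = 225*362 = 81450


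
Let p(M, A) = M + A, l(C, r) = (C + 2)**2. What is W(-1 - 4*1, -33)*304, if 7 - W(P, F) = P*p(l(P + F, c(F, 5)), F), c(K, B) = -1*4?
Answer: 1921888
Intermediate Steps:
c(K, B) = -4
l(C, r) = (2 + C)**2
p(M, A) = A + M
W(P, F) = 7 - P*(F + (2 + F + P)**2) (W(P, F) = 7 - P*(F + (2 + (P + F))**2) = 7 - P*(F + (2 + (F + P))**2) = 7 - P*(F + (2 + F + P)**2))
W(-1 - 4*1, -33)*304 = (7 - (-1 - 4*1)*(-33 + (2 - 33 + (-1 - 4*1))**2))*304 = (7 - (-1 - 4)*(-33 + (2 - 33 + (-1 - 4))**2))*304 = (7 - 1*(-5)*(-33 + (2 - 33 - 5)**2))*304 = (7 - 1*(-5)*(-33 + (-36)**2))*304 = (7 - 1*(-5)*(-33 + 1296))*304 = (7 - 1*(-5)*1263)*304 = (7 + 6315)*304 = 6322*304 = 1921888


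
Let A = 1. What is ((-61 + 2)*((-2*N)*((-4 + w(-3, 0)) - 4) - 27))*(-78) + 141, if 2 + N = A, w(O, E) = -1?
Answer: -206949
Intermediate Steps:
N = -1 (N = -2 + 1 = -1)
((-61 + 2)*((-2*N)*((-4 + w(-3, 0)) - 4) - 27))*(-78) + 141 = ((-61 + 2)*((-2*(-1))*((-4 - 1) - 4) - 27))*(-78) + 141 = -59*(2*(-5 - 4) - 27)*(-78) + 141 = -59*(2*(-9) - 27)*(-78) + 141 = -59*(-18 - 27)*(-78) + 141 = -59*(-45)*(-78) + 141 = 2655*(-78) + 141 = -207090 + 141 = -206949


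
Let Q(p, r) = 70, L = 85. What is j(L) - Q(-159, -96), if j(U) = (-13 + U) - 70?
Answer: -68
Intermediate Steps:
j(U) = -83 + U
j(L) - Q(-159, -96) = (-83 + 85) - 1*70 = 2 - 70 = -68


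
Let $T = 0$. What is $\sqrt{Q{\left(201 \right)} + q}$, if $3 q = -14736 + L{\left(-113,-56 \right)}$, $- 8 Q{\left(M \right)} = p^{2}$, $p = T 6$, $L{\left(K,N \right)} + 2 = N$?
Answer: $\frac{i \sqrt{44382}}{3} \approx 70.223 i$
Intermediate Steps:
$L{\left(K,N \right)} = -2 + N$
$p = 0$ ($p = 0 \cdot 6 = 0$)
$Q{\left(M \right)} = 0$ ($Q{\left(M \right)} = - \frac{0^{2}}{8} = \left(- \frac{1}{8}\right) 0 = 0$)
$q = - \frac{14794}{3}$ ($q = \frac{-14736 - 58}{3} = \frac{1}{3} \left(-14794\right) = - \frac{14794}{3} \approx -4931.3$)
$\sqrt{Q{\left(201 \right)} + q} = \sqrt{0 - \frac{14794}{3}} = \sqrt{- \frac{14794}{3}} = \frac{i \sqrt{44382}}{3}$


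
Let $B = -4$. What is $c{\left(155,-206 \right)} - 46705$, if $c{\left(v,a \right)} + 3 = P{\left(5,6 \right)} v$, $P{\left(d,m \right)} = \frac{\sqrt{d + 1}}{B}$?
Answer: $-46708 - \frac{155 \sqrt{6}}{4} \approx -46803.0$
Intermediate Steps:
$P{\left(d,m \right)} = - \frac{\sqrt{1 + d}}{4}$ ($P{\left(d,m \right)} = \frac{\sqrt{d + 1}}{-4} = \sqrt{1 + d} \left(- \frac{1}{4}\right) = - \frac{\sqrt{1 + d}}{4}$)
$c{\left(v,a \right)} = -3 - \frac{v \sqrt{6}}{4}$ ($c{\left(v,a \right)} = -3 + - \frac{\sqrt{1 + 5}}{4} v = -3 + - \frac{\sqrt{6}}{4} v = -3 - \frac{v \sqrt{6}}{4}$)
$c{\left(155,-206 \right)} - 46705 = \left(-3 - \frac{155 \sqrt{6}}{4}\right) - 46705 = -46708 - \frac{155 \sqrt{6}}{4}$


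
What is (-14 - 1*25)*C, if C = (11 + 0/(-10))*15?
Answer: -6435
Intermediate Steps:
C = 165 (C = (11 + 0*(-⅒))*15 = (11 + 0)*15 = 11*15 = 165)
(-14 - 1*25)*C = (-14 - 1*25)*165 = (-14 - 25)*165 = -39*165 = -6435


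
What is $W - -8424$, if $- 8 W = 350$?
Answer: $\frac{33521}{4} \approx 8380.3$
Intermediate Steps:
$W = - \frac{175}{4}$ ($W = \left(- \frac{1}{8}\right) 350 = - \frac{175}{4} \approx -43.75$)
$W - -8424 = - \frac{175}{4} - -8424 = - \frac{175}{4} + 8424 = \frac{33521}{4}$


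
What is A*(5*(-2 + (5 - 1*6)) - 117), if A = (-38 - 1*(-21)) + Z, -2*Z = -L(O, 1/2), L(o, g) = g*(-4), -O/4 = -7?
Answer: 2376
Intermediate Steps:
O = 28 (O = -4*(-7) = 28)
L(o, g) = -4*g
Z = -1 (Z = -(-1)*(-4/2)/2 = -(-1)*(-4*½)/2 = -(-1)*(-2)/2 = -½*2 = -1)
A = -18 (A = (-38 - 1*(-21)) - 1 = (-38 + 21) - 1 = -17 - 1 = -18)
A*(5*(-2 + (5 - 1*6)) - 117) = -18*(5*(-2 + (5 - 1*6)) - 117) = -18*(5*(-2 + (5 - 6)) - 117) = -18*(5*(-2 - 1) - 117) = -18*(5*(-3) - 117) = -18*(-15 - 117) = -18*(-132) = 2376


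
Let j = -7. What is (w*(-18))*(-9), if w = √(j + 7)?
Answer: 0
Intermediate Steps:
w = 0 (w = √(-7 + 7) = √0 = 0)
(w*(-18))*(-9) = (0*(-18))*(-9) = 0*(-9) = 0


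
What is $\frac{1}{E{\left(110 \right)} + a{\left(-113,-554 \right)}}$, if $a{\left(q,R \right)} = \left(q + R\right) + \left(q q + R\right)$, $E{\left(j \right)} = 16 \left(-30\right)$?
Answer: $\frac{1}{11068} \approx 9.0351 \cdot 10^{-5}$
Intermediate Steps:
$E{\left(j \right)} = -480$
$a{\left(q,R \right)} = q + q^{2} + 2 R$ ($a{\left(q,R \right)} = \left(R + q\right) + \left(q^{2} + R\right) = \left(R + q\right) + \left(R + q^{2}\right) = q + q^{2} + 2 R$)
$\frac{1}{E{\left(110 \right)} + a{\left(-113,-554 \right)}} = \frac{1}{-480 + \left(-113 + \left(-113\right)^{2} + 2 \left(-554\right)\right)} = \frac{1}{-480 - -11548} = \frac{1}{-480 + 11548} = \frac{1}{11068}$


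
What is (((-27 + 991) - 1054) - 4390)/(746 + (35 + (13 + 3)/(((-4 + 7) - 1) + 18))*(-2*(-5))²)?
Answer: -320/309 ≈ -1.0356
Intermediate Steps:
(((-27 + 991) - 1054) - 4390)/(746 + (35 + (13 + 3)/(((-4 + 7) - 1) + 18))*(-2*(-5))²) = ((964 - 1054) - 4390)/(746 + (35 + 16/((3 - 1) + 18))*10²) = (-90 - 4390)/(746 + (35 + 16/(2 + 18))*100) = -4480/(746 + (35 + 16/20)*100) = -4480/(746 + (35 + 16*(1/20))*100) = -4480/(746 + (35 + ⅘)*100) = -4480/(746 + (179/5)*100) = -4480/(746 + 3580) = -4480/4326 = -4480*1/4326 = -320/309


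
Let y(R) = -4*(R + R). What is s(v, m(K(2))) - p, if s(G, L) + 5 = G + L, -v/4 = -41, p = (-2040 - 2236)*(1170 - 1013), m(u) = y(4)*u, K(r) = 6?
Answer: 671299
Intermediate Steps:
y(R) = -8*R
m(u) = -32*u (m(u) = (-8*4)*u = -32*u)
p = -671332 (p = -4276*157 = -671332)
v = 164 (v = -4*(-41) = 164)
s(G, L) = -5 + G + L (s(G, L) = -5 + (G + L) = -5 + G + L)
s(v, m(K(2))) - p = (-5 + 164 - 32*6) - 1*(-671332) = (-5 + 164 - 192) + 671332 = -33 + 671332 = 671299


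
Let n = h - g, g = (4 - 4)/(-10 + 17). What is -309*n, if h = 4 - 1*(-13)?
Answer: -5253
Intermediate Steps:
h = 17 (h = 4 + 13 = 17)
g = 0 (g = 0/7 = 0*(1/7) = 0)
n = 17 (n = 17 - 1*0 = 17 + 0 = 17)
-309*n = -309*17 = -5253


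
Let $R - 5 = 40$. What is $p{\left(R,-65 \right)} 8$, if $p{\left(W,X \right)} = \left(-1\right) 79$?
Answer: $-632$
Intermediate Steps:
$R = 45$ ($R = 5 + 40 = 45$)
$p{\left(W,X \right)} = -79$
$p{\left(R,-65 \right)} 8 = \left(-79\right) 8 = -632$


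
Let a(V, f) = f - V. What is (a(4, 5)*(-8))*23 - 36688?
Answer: -36872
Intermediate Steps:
(a(4, 5)*(-8))*23 - 36688 = ((5 - 1*4)*(-8))*23 - 36688 = ((5 - 4)*(-8))*23 - 36688 = (1*(-8))*23 - 36688 = -8*23 - 36688 = -184 - 36688 = -36872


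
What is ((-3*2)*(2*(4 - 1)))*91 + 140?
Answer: -3136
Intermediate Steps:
((-3*2)*(2*(4 - 1)))*91 + 140 = -12*3*91 + 140 = -6*6*91 + 140 = -36*91 + 140 = -3276 + 140 = -3136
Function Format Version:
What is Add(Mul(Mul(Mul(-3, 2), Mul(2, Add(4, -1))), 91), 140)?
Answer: -3136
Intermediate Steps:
Add(Mul(Mul(Mul(-3, 2), Mul(2, Add(4, -1))), 91), 140) = Add(Mul(Mul(-6, Mul(2, 3)), 91), 140) = Add(Mul(Mul(-6, 6), 91), 140) = Add(Mul(-36, 91), 140) = Add(-3276, 140) = -3136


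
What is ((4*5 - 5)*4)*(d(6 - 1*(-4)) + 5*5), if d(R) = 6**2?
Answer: 3660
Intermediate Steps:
d(R) = 36
((4*5 - 5)*4)*(d(6 - 1*(-4)) + 5*5) = ((4*5 - 5)*4)*(36 + 5*5) = ((20 - 5)*4)*(36 + 25) = (15*4)*61 = 60*61 = 3660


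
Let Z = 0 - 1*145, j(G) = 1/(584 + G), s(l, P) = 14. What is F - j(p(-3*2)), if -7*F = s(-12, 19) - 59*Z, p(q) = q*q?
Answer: -5312787/4340 ≈ -1224.1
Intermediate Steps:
p(q) = q²
Z = -145 (Z = 0 - 145 = -145)
F = -8569/7 (F = -(14 - 59*(-145))/7 = -(14 + 8555)/7 = -⅐*8569 = -8569/7 ≈ -1224.1)
F - j(p(-3*2)) = -8569/7 - 1/(584 + (-3*2)²) = -8569/7 - 1/(584 + (-6)²) = -8569/7 - 1/(584 + 36) = -8569/7 - 1/620 = -5312787/4340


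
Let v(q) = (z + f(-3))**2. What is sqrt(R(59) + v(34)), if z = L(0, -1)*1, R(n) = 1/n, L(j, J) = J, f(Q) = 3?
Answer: sqrt(13983)/59 ≈ 2.0042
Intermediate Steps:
z = -1 (z = -1*1 = -1)
v(q) = 4 (v(q) = (-1 + 3)**2 = 2**2 = 4)
sqrt(R(59) + v(34)) = sqrt(1/59 + 4) = sqrt(237/59) = sqrt(13983)/59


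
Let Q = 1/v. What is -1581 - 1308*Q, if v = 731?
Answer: -1157019/731 ≈ -1582.8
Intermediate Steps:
Q = 1/731 ≈ 0.0013680
-1581 - 1308*Q = -1581 - 1308*1/731 = -1581 - 1308/731 = -1157019/731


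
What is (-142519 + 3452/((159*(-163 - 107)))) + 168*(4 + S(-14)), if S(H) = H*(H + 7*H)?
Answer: 2609648579/21465 ≈ 1.2158e+5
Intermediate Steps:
S(H) = 8*H² (S(H) = H*(8*H) = 8*H²)
(-142519 + 3452/((159*(-163 - 107)))) + 168*(4 + S(-14)) = (-142519 + 3452/((159*(-163 - 107)))) + 168*(4 + 8*(-14)²) = (-142519 + 3452/((159*(-270)))) + 168*(4 + 8*196) = (-142519 + 3452/(-42930)) + 168*(4 + 1568) = (-142519 + 3452*(-1/42930)) + 168*1572 = (-142519 - 1726/21465) + 264096 = -3059172061/21465 + 264096 = 2609648579/21465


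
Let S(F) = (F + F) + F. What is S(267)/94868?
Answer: 801/94868 ≈ 0.0084433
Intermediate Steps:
S(F) = 3*F (S(F) = 2*F + F = 3*F)
S(267)/94868 = (3*267)/94868 = 801*(1/94868) = 801/94868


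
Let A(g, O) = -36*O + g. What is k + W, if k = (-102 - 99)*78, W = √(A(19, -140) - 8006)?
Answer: -15678 + I*√2947 ≈ -15678.0 + 54.286*I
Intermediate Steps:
A(g, O) = g - 36*O
W = I*√2947 (W = √((19 - 36*(-140)) - 8006) = √((19 + 5040) - 8006) = √(5059 - 8006) = √(-2947) = I*√2947 ≈ 54.286*I)
k = -15678 (k = -201*78 = -15678)
k + W = -15678 + I*√2947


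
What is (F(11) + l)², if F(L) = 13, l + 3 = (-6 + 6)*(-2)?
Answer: 100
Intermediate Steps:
l = -3 (l = -3 + (-6 + 6)*(-2) = -3 + 0*(-2) = -3 + 0 = -3)
(F(11) + l)² = (13 - 3)² = 10² = 100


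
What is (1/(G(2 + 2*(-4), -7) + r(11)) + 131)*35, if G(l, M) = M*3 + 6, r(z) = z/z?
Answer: 9165/2 ≈ 4582.5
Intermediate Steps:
r(z) = 1
G(l, M) = 6 + 3*M (G(l, M) = 3*M + 6 = 6 + 3*M)
(1/(G(2 + 2*(-4), -7) + r(11)) + 131)*35 = (1/((6 + 3*(-7)) + 1) + 131)*35 = (1/((6 - 21) + 1) + 131)*35 = (1/(-15 + 1) + 131)*35 = (1/(-14) + 131)*35 = (-1/14 + 131)*35 = (1833/14)*35 = 9165/2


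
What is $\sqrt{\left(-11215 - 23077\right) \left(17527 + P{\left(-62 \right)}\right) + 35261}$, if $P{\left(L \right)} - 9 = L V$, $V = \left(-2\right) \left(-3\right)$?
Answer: $i \sqrt{588552627} \approx 24260.0 i$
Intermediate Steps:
$V = 6$
$P{\left(L \right)} = 9 + 6 L$ ($P{\left(L \right)} = 9 + L 6 = 9 + 6 L$)
$\sqrt{\left(-11215 - 23077\right) \left(17527 + P{\left(-62 \right)}\right) + 35261} = \sqrt{\left(-11215 - 23077\right) \left(17527 + \left(9 + 6 \left(-62\right)\right)\right) + 35261} = \sqrt{- 34292 \left(17527 + \left(9 - 372\right)\right) + 35261} = \sqrt{- 34292 \left(17527 - 363\right) + 35261} = \sqrt{\left(-34292\right) 17164 + 35261} = \sqrt{-588587888 + 35261} = \sqrt{-588552627} = i \sqrt{588552627}$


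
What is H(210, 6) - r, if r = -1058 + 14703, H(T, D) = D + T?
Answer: -13429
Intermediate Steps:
r = 13645
H(210, 6) - r = (6 + 210) - 1*13645 = 216 - 13645 = -13429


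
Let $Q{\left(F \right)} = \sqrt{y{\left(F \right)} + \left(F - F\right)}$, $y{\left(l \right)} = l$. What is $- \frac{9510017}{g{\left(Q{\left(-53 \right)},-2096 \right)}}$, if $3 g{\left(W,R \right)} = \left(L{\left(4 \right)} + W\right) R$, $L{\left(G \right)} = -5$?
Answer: $- \frac{47550085}{54496} - \frac{9510017 i \sqrt{53}}{54496} \approx -872.54 - 1270.4 i$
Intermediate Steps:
$Q{\left(F \right)} = \sqrt{F}$ ($Q{\left(F \right)} = \sqrt{F + \left(F - F\right)} = \sqrt{F + 0} = \sqrt{F}$)
$g{\left(W,R \right)} = \frac{R \left(-5 + W\right)}{3}$ ($g{\left(W,R \right)} = \frac{\left(-5 + W\right) R}{3} = \frac{R \left(-5 + W\right)}{3}$)
$- \frac{9510017}{g{\left(Q{\left(-53 \right)},-2096 \right)}} = - \frac{9510017}{\frac{1}{3} \left(-2096\right) \left(-5 + \sqrt{-53}\right)} = - \frac{9510017}{\frac{1}{3} \left(-2096\right) \left(-5 + i \sqrt{53}\right)} = - \frac{9510017}{\frac{10480}{3} - \frac{2096 i \sqrt{53}}{3}}$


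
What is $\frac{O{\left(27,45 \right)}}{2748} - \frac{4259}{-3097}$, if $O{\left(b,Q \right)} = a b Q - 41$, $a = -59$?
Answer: $- \frac{105215845}{4255278} \approx -24.726$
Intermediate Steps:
$O{\left(b,Q \right)} = -41 - 59 Q b$ ($O{\left(b,Q \right)} = - 59 b Q - 41 = - 59 Q b - 41 = -41 - 59 Q b$)
$\frac{O{\left(27,45 \right)}}{2748} - \frac{4259}{-3097} = \frac{-41 - 2655 \cdot 27}{2748} - \frac{4259}{-3097} = \left(-41 - 71685\right) \frac{1}{2748} - - \frac{4259}{3097} = \left(-71726\right) \frac{1}{2748} + \frac{4259}{3097} = - \frac{35863}{1374} + \frac{4259}{3097} = - \frac{105215845}{4255278}$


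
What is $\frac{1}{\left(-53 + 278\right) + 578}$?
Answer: $\frac{1}{803} \approx 0.0012453$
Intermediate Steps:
$\frac{1}{\left(-53 + 278\right) + 578} = \frac{1}{225 + 578} = \frac{1}{803}$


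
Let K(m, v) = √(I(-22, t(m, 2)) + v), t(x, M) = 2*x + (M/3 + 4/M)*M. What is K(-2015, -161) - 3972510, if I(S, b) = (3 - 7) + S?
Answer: -3972510 + I*√187 ≈ -3.9725e+6 + 13.675*I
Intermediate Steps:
t(x, M) = 2*x + M*(4/M + M/3) (t(x, M) = 2*x + (M*(⅓) + 4/M)*M = 2*x + (M/3 + 4/M)*M = 2*x + (4/M + M/3)*M = 2*x + M*(4/M + M/3))
I(S, b) = -4 + S
K(m, v) = √(-26 + v) (K(m, v) = √((-4 - 22) + v) = √(-26 + v))
K(-2015, -161) - 3972510 = √(-26 - 161) - 3972510 = √(-187) - 3972510 = I*√187 - 3972510 = -3972510 + I*√187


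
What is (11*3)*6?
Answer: 198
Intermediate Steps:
(11*3)*6 = 33*6 = 198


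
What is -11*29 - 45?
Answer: -364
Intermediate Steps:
-11*29 - 45 = -319 - 45 = -364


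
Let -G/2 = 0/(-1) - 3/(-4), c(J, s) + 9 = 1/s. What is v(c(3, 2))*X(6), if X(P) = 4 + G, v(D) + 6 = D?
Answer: -145/4 ≈ -36.250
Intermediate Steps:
c(J, s) = -9 + 1/s
v(D) = -6 + D
G = -3/2 (G = -2*(0/(-1) - 3/(-4)) = -2*(0*(-1) - 3*(-1/4)) = -2*(0 + 3/4) = -2*3/4 = -3/2 ≈ -1.5000)
X(P) = 5/2 (X(P) = 4 - 3/2 = 5/2)
v(c(3, 2))*X(6) = (-6 + (-9 + 1/2))*(5/2) = (-6 - 17/2)*(5/2) = -29/2*5/2 = -145/4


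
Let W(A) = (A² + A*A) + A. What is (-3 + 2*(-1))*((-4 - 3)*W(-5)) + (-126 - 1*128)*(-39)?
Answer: 11481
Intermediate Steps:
W(A) = A + 2*A² (W(A) = (A² + A²) + A = 2*A² + A = A + 2*A²)
(-3 + 2*(-1))*((-4 - 3)*W(-5)) + (-126 - 1*128)*(-39) = (-3 + 2*(-1))*((-4 - 3)*(-5*(1 + 2*(-5)))) + (-126 - 1*128)*(-39) = (-3 - 2)*(-(-35)*(1 - 10)) + (-126 - 128)*(-39) = -(-35)*(-5*(-9)) - 254*(-39) = -(-35)*45 + 9906 = -5*(-315) + 9906 = 1575 + 9906 = 11481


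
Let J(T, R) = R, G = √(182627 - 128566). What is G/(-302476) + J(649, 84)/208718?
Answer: 42/104359 - √54061/302476 ≈ -0.00036623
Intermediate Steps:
G = √54061 ≈ 232.51
G/(-302476) + J(649, 84)/208718 = √54061/(-302476) + 84/208718 = √54061*(-1/302476) + 84*(1/208718) = -√54061/302476 + 42/104359 = 42/104359 - √54061/302476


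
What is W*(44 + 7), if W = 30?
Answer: 1530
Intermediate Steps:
W*(44 + 7) = 30*(44 + 7) = 30*51 = 1530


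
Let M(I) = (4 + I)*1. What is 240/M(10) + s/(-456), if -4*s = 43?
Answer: 219181/12768 ≈ 17.166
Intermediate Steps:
s = -43/4 (s = -1/4*43 = -43/4 ≈ -10.750)
M(I) = 4 + I
240/M(10) + s/(-456) = 240/(4 + 10) - 43/4/(-456) = 240/14 - 43/4*(-1/456) = 240*(1/14) + 43/1824 = 120/7 + 43/1824 = 219181/12768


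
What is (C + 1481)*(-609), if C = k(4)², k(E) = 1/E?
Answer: -14431473/16 ≈ -9.0197e+5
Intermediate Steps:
C = 1/16 (C = (1/4)² = (¼)² = 1/16 ≈ 0.062500)
(C + 1481)*(-609) = (1/16 + 1481)*(-609) = (23697/16)*(-609) = -14431473/16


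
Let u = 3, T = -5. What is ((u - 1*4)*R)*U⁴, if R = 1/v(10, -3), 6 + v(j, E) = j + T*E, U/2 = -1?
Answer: -16/19 ≈ -0.84210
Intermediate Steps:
U = -2 (U = 2*(-1) = -2)
v(j, E) = -6 + j - 5*E (v(j, E) = -6 + (j - 5*E) = -6 + j - 5*E)
R = 1/19 (R = 1/(-6 + 10 - 5*(-3)) = 1/(-6 + 10 + 15) = 1/19 ≈ 0.052632)
((u - 1*4)*R)*U⁴ = ((3 - 1*4)*(1/19))*(-2)⁴ = ((3 - 4)*(1/19))*16 = -1*1/19*16 = -1/19*16 = -16/19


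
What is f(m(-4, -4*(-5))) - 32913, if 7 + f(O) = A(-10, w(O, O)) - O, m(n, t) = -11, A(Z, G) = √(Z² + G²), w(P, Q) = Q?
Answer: -32909 + √221 ≈ -32894.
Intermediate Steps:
A(Z, G) = √(G² + Z²)
f(O) = -7 + √(100 + O²) - O (f(O) = -7 + (√(O² + (-10)²) - O) = -7 + (√(O² + 100) - O) = -7 + (√(100 + O²) - O) = -7 + √(100 + O²) - O)
f(m(-4, -4*(-5))) - 32913 = (-7 + √(100 + (-11)²) - 1*(-11)) - 32913 = (-7 + √(100 + 121) + 11) - 32913 = (-7 + √221 + 11) - 32913 = (4 + √221) - 32913 = -32909 + √221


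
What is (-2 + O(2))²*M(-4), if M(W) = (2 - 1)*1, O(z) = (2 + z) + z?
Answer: 16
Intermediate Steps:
O(z) = 2 + 2*z
M(W) = 1 (M(W) = 1*1 = 1)
(-2 + O(2))²*M(-4) = (-2 + (2 + 2*2))²*1 = (-2 + (2 + 4))²*1 = (-2 + 6)²*1 = 4²*1 = 16*1 = 16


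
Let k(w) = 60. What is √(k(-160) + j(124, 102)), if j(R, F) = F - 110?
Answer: 2*√13 ≈ 7.2111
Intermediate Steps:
j(R, F) = -110 + F
√(k(-160) + j(124, 102)) = √(60 + (-110 + 102)) = √(60 - 8) = √52 = 2*√13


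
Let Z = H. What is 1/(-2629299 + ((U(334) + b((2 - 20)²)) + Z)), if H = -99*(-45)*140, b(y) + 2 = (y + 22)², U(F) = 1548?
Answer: -1/1884337 ≈ -5.3069e-7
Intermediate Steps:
b(y) = -2 + (22 + y)² (b(y) = -2 + (y + 22)² = -2 + (22 + y)²)
H = 623700 (H = 4455*140 = 623700)
Z = 623700
1/(-2629299 + ((U(334) + b((2 - 20)²)) + Z)) = 1/(-2629299 + ((1548 + (-2 + (22 + (2 - 20)²)²)) + 623700)) = 1/(-2629299 + ((1548 + (-2 + (22 + (-18)²)²)) + 623700)) = 1/(-2629299 + ((1548 + (-2 + (22 + 324)²)) + 623700)) = 1/(-2629299 + ((1548 + (-2 + 346²)) + 623700)) = 1/(-2629299 + ((1548 + (-2 + 119716)) + 623700)) = 1/(-2629299 + ((1548 + 119714) + 623700)) = 1/(-2629299 + (121262 + 623700)) = 1/(-2629299 + 744962) = 1/(-1884337) = -1/1884337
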